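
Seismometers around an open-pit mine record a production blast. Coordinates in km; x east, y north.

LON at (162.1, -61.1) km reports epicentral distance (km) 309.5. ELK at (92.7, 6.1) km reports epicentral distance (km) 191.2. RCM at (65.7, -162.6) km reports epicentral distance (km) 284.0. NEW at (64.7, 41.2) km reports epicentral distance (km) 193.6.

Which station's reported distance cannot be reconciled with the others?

ELK

Solve using three stations at a time. Using LON, RCM, NEW (subtract circle equations pairwise → linear system) gives (x, y) ≈ (-129.0, 44.3).
Distances from that point to each station vs reported:
  LON: calculated 309.6 vs reported 309.5 → residual 0.1 km
  ELK: calculated 224.9 vs reported 191.2 → residual 33.7 km
  RCM: calculated 284.1 vs reported 284.0 → residual 0.1 km
  NEW: calculated 193.7 vs reported 193.6 → residual 0.1 km
LON, RCM, NEW are mutually consistent (residuals ≈ 0); ELK is off by 33.7 km.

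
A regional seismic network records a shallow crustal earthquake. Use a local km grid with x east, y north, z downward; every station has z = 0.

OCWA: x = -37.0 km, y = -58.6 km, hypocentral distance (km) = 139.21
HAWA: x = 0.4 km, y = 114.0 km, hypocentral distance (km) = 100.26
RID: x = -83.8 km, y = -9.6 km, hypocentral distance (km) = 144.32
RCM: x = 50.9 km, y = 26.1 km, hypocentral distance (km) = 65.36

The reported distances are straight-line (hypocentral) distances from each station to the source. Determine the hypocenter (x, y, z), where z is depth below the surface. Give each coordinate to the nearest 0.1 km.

(35.8, 43.0, 61.3)

Each station gives a sphere (x−x_i)² + (y−y_i)² + z² = d_i² (stations at z=0).
Subtracting the OCWA sphere from HAWA and RID: z² cancels, leaving linear equations in x and y:
74.8 x + 345.2 y = 17520.56
-93.6 x + 98.0 y = 862.80
Solving: x ≈ 35.801, y ≈ 42.997 km (keep extra digits for the depth step; rounded: 35.8, 43.0).
Then from the OCWA sphere: z² = 139.21² − (x + 37.0)² − (y + 58.6)² with x = 35.801, y = 42.997, so z ≈ 61.298 ≈ 61.3 km.
Check against RCM (with the unrounded solution): distance 65.35 ≈ 65.36 km. ✓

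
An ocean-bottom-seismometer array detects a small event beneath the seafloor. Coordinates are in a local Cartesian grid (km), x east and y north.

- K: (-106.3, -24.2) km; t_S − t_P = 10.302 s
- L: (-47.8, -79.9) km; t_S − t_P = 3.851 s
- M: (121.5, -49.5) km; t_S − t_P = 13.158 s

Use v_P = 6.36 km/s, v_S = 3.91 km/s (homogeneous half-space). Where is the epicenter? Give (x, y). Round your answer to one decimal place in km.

x ≈ -10.9 km, y ≈ -67.0 km

Distance from S−P lag: d = Δt · v_P v_S / (v_P − v_S) = Δt · (6.36·3.91)/(6.36−3.91) ≈ 10.1500·Δt.
So d_K = 104.57, d_L = 39.09, d_M = 133.55 km.
Circle about each station: (x + 106.3)² + (y + 24.2)² = 104.57²; (x + 47.8)² + (y + 79.9)² = 39.09²; (x − 121.5)² + (y + 49.5)² = 133.55².
Subtracting pairs of circle equations eliminates x²+y² and gives linear equations (the radical axes):
117.0 x − 111.4 y = 6190.38
455.6 x − 50.6 y = -1573.55
Solving the 2×2 system: x ≈ -10.9, y ≈ -67.0 km.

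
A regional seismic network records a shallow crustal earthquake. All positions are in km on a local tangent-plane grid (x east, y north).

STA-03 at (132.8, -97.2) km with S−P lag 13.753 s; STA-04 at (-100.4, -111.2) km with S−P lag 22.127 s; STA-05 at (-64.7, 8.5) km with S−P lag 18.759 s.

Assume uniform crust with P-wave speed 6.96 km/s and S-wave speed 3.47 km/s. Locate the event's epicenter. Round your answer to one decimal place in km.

(44.5, -61.7)

Distance from S−P lag: d = Δt · v_P v_S / (v_P − v_S) = Δt · (6.96·3.47)/(6.96−3.47) ≈ 6.9201·Δt.
So d_STA-03 = 95.17, d_STA-04 = 153.12, d_STA-05 = 129.81 km.
Circle about each station: (x − 132.8)² + (y + 97.2)² = 95.17²; (x + 100.4)² + (y + 111.2)² = 153.12²; (x + 64.7)² + (y − 8.5)² = 129.81².
Subtracting pairs of circle equations eliminates x²+y² and gives linear equations (the radical axes):
-466.4 x − 28.0 y = -19026.49
-395.0 x + 211.4 y = -30618.65
Solving the 2×2 system: x ≈ 44.5, y ≈ -61.7 km.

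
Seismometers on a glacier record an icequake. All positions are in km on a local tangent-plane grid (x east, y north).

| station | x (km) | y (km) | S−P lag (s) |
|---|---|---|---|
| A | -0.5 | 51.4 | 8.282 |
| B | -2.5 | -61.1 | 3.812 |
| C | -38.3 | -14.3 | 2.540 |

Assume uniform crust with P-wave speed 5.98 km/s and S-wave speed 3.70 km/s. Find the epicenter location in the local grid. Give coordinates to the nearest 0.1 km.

Distance from S−P lag: d = Δt · v_P v_S / (v_P − v_S) = Δt · (5.98·3.70)/(5.98−3.70) ≈ 9.7044·Δt.
So d_A = 80.37, d_B = 36.99, d_C = 24.65 km.
Circle about each station: (x + 0.5)² + (y − 51.4)² = 80.37²; (x + 2.5)² + (y + 61.1)² = 36.99²; (x + 38.3)² + (y + 14.3)² = 24.65².
Subtracting the A equation from the B and C equations removes the quadratic terms:
-4.0 x − 225.0 y = 6188.33
-75.6 x − 131.4 y = 4880.88
Solving the 2×2 system: x ≈ -17.3, y ≈ -27.2 km.
Check against A (with the unrounded x, y): √((x + 0.5)²+(y − 51.4)²) = 80.37 ≈ 80.37 km. ✓

-17.3 km east, -27.2 km north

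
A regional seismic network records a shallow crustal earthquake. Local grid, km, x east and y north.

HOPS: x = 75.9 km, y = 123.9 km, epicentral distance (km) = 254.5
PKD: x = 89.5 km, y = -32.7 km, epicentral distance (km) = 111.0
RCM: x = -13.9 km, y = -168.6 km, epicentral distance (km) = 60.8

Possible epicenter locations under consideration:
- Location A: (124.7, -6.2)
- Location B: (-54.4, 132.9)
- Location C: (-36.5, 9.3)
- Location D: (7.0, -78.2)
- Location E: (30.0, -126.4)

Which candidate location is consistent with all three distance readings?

For each candidate, compare |candidate − station| to the reported distance:
Location A: residuals HOPS 115.5, PKD 66.9, RCM 152.7 → max 152.7 km
Location B: residuals HOPS 123.9, PKD 108.4, RCM 243.4 → max 243.4 km
Location C: residuals HOPS 94.0, PKD 21.8, RCM 118.5 → max 118.5 km
Location D: residuals HOPS 41.0, PKD 16.8, RCM 32.0 → max 41.0 km
Location E: residuals HOPS 0.0, PKD 0.0, RCM 0.1 → max 0.1 km
Only Location E has all residuals ≈ 0.

Location E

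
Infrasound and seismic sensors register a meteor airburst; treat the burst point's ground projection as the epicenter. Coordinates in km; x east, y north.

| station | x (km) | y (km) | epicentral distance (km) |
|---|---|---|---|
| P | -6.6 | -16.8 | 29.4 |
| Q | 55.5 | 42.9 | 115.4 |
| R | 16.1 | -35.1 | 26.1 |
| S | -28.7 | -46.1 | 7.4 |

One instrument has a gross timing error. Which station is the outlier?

R

Solve using three stations at a time. Using P, Q, S (subtract circle equations pairwise → linear system) gives (x, y) ≈ (-25.3, -39.5).
Distances from that point to each station vs reported:
  P: calculated 29.4 vs reported 29.4 → residual 0.0 km
  Q: calculated 115.4 vs reported 115.4 → residual 0.0 km
  R: calculated 41.6 vs reported 26.1 → residual 15.5 km
  S: calculated 7.4 vs reported 7.4 → residual 0.0 km
P, Q, S are mutually consistent (residuals ≈ 0); R is off by 15.5 km.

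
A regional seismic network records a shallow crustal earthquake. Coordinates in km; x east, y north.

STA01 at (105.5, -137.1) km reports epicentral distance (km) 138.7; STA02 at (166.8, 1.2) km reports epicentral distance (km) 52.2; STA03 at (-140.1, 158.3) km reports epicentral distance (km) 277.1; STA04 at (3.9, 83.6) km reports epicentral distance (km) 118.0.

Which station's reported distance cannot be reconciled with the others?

Solve using three stations at a time. Using STA01, STA03, STA04 (subtract circle equations pairwise → linear system) gives (x, y) ≈ (87.7, 0.5).
Distances from that point to each station vs reported:
  STA01: calculated 138.7 vs reported 138.7 → residual 0.0 km
  STA02: calculated 79.1 vs reported 52.2 → residual 26.9 km
  STA03: calculated 277.1 vs reported 277.1 → residual 0.0 km
  STA04: calculated 118.0 vs reported 118.0 → residual 0.0 km
STA01, STA03, STA04 are mutually consistent (residuals ≈ 0); STA02 is off by 26.9 km.

STA02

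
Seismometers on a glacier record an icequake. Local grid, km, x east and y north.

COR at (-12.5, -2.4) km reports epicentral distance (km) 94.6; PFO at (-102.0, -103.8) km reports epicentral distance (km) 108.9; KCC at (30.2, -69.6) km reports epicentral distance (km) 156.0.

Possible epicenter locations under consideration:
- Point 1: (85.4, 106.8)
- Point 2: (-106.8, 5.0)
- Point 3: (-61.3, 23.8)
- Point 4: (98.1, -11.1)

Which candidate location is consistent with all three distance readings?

Point 2

For each candidate, compare |candidate − station| to the reported distance:
Point 1: residuals COR 52.1, PFO 173.0, KCC 28.8 → max 173.0 km
Point 2: residuals COR 0.0, PFO 0.0, KCC 0.0 → max 0.0 km
Point 3: residuals COR 39.2, PFO 25.0, KCC 25.2 → max 39.2 km
Point 4: residuals COR 16.3, PFO 111.6, KCC 66.4 → max 111.6 km
Only Point 2 has all residuals ≈ 0.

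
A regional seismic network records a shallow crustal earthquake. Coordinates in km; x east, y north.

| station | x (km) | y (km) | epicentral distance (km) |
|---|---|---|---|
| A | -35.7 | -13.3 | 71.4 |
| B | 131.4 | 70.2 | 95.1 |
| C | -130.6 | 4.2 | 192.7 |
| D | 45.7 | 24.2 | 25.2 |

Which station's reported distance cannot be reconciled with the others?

A

Solve using three stations at a time. Using B, C, D (subtract circle equations pairwise → linear system) gives (x, y) ≈ (62.1, 5.1).
Distances from that point to each station vs reported:
  A: calculated 99.5 vs reported 71.4 → residual 28.1 km
  B: calculated 95.1 vs reported 95.1 → residual 0.0 km
  C: calculated 192.7 vs reported 192.7 → residual 0.0 km
  D: calculated 25.2 vs reported 25.2 → residual 0.0 km
B, C, D are mutually consistent (residuals ≈ 0); A is off by 28.1 km.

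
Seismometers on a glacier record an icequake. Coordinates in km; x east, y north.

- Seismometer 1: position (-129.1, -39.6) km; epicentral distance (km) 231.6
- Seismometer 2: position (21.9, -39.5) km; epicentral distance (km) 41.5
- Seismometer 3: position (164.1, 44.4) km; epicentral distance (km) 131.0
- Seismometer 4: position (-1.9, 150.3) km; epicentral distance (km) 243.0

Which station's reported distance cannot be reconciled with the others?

Solve using three stations at a time. Using Seismometer 1, Seismometer 3, Seismometer 4 (subtract circle equations pairwise → linear system) gives (x, y) ≈ (100.5, -70.1).
Distances from that point to each station vs reported:
  Seismometer 1: calculated 231.6 vs reported 231.6 → residual 0.0 km
  Seismometer 2: calculated 84.3 vs reported 41.5 → residual 42.8 km
  Seismometer 3: calculated 131.0 vs reported 131.0 → residual 0.0 km
  Seismometer 4: calculated 243.0 vs reported 243.0 → residual 0.0 km
Seismometer 1, Seismometer 3, Seismometer 4 are mutually consistent (residuals ≈ 0); Seismometer 2 is off by 42.8 km.

Seismometer 2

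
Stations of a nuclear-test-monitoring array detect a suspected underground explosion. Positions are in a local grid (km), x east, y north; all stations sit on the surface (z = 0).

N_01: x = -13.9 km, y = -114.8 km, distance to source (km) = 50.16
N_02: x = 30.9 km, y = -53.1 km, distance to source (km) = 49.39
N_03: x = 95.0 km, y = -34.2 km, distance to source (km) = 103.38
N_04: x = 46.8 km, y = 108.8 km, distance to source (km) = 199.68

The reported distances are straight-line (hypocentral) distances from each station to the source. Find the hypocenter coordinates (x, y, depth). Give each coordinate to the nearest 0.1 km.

Each station gives a sphere (x−x_i)² + (y−y_i)² + z² = d_i² (stations at z=0).
Subtracting the N_01 sphere from N_02 and N_03: z² cancels, leaving linear equations in x and y:
89.6 x + 123.4 y = -9521.18
217.8 x + 161.2 y = -11349.01
Solving: x ≈ 10.806, y ≈ -85.003 km (keep extra digits for the depth step; rounded: 10.8, -85.0).
Then from the N_01 sphere: z² = 50.16² − (x + 13.9)² − (y + 114.8)² with x = 10.806, y = -85.003, so z ≈ 31.903 ≈ 31.9 km.

(10.8, -85.0, 31.9)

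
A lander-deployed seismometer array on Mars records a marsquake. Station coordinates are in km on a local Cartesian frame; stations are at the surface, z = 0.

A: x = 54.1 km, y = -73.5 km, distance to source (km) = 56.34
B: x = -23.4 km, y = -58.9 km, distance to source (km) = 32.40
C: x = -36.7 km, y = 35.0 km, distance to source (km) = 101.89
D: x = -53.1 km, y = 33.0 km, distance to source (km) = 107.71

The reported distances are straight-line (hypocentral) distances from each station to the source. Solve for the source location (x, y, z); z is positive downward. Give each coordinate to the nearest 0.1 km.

x ≈ 3.4 km, y ≈ -56.9 km, depth ≈ 18.1 km

Each station gives a sphere (x−x_i)² + (y−y_i)² + z² = d_i² (stations at z=0).
Subtracting the A sphere from B and C: z² cancels, leaving linear equations in x and y:
-155.0 x + 29.2 y = -2187.85
-181.6 x + 217.0 y = -12964.55
Solving: x ≈ 3.395, y ≈ -56.903 km (keep extra digits for the depth step; rounded: 3.4, -56.9).
Then from the A sphere: z² = 56.34² − (x − 54.1)² − (y + 73.5)² with x = 3.395, y = -56.903, so z ≈ 18.104 ≈ 18.1 km.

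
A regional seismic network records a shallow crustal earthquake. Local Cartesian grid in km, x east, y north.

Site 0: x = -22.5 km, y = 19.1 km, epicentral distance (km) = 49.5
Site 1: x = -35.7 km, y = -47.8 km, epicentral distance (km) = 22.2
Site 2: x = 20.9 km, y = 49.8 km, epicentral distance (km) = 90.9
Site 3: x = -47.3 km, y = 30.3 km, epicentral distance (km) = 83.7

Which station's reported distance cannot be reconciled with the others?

Solve using three stations at a time. Using Site 0, Site 1, Site 2 (subtract circle equations pairwise → linear system) gives (x, y) ≈ (-21.9, -30.4).
Distances from that point to each station vs reported:
  Site 0: calculated 49.5 vs reported 49.5 → residual 0.0 km
  Site 1: calculated 22.2 vs reported 22.2 → residual 0.0 km
  Site 2: calculated 90.9 vs reported 90.9 → residual 0.0 km
  Site 3: calculated 65.8 vs reported 83.7 → residual 17.9 km
Site 0, Site 1, Site 2 are mutually consistent (residuals ≈ 0); Site 3 is off by 17.9 km.

Site 3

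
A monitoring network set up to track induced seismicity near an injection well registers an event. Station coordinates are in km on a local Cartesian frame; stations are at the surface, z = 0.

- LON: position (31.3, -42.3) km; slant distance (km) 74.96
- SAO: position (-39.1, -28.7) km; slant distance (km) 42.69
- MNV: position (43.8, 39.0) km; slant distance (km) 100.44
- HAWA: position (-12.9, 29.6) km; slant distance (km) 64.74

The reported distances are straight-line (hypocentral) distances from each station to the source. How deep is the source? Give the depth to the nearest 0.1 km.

40.0 km

Each station gives a sphere (x−x_i)² + (y−y_i)² + z² = d_i² (stations at z=0).
Subtracting the LON sphere from SAO and MNV: z² cancels, leaving linear equations in x and y:
-140.8 x + 27.2 y = 3380.09
25.0 x + 162.6 y = -3798.73
Solving: x ≈ -27.697, y ≈ -19.104 km (keep extra digits for the depth step; rounded: -27.7, -19.1).
Then from the LON sphere: z² = 74.96² − (x − 31.3)² − (y + 42.3)² with x = -27.697, y = -19.104, so z ≈ 40.004 ≈ 40.0 km.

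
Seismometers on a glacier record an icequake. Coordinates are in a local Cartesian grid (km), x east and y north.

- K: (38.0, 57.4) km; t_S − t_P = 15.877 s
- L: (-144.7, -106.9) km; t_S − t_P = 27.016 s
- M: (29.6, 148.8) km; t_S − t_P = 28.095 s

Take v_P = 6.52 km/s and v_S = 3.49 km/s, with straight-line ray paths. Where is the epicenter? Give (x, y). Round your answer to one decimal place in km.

Distance from S−P lag: d = Δt · v_P v_S / (v_P − v_S) = Δt · (6.52·3.49)/(6.52−3.49) ≈ 7.5098·Δt.
So d_K = 119.23, d_L = 202.89, d_M = 210.99 km.
Circle about each station: (x − 38.0)² + (y − 57.4)² = 119.23²; (x + 144.7)² + (y + 106.9)² = 202.89²; (x − 29.6)² + (y − 148.8)² = 210.99².
Subtracting the K equation from the L and M equations removes the quadratic terms:
-365.4 x − 328.6 y = 678.38
-16.8 x + 182.8 y = -12022.15
Solving the 2×2 system: x ≈ 52.9, y ≈ -60.9 km.

(52.9, -60.9)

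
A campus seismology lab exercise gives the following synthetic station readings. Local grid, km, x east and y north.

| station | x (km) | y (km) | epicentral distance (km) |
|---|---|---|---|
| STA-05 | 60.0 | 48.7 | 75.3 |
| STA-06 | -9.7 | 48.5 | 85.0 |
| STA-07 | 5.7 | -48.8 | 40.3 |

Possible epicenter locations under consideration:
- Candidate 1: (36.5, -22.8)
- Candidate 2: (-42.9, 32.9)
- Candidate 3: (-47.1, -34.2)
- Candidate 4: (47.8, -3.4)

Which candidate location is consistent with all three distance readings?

For each candidate, compare |candidate − station| to the reported distance:
Candidate 1: residuals STA-05 0.0, STA-06 0.0, STA-07 0.0 → max 0.0 km
Candidate 2: residuals STA-05 28.8, STA-06 48.3, STA-07 54.8 → max 54.8 km
Candidate 3: residuals STA-05 60.1, STA-06 5.8, STA-07 14.5 → max 60.1 km
Candidate 4: residuals STA-05 21.8, STA-06 7.5, STA-07 21.6 → max 21.8 km
Only Candidate 1 has all residuals ≈ 0.

Candidate 1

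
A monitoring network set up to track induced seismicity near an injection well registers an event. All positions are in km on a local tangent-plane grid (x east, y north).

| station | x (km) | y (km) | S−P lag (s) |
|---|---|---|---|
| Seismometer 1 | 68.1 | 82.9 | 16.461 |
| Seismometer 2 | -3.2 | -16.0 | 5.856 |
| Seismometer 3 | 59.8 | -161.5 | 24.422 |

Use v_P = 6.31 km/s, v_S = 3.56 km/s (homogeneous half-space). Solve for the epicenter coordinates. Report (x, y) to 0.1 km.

Distance from S−P lag: d = Δt · v_P v_S / (v_P − v_S) = Δt · (6.31·3.56)/(6.31−3.56) ≈ 8.1686·Δt.
So d_Seismometer 1 = 134.46, d_Seismometer 2 = 47.84, d_Seismometer 3 = 199.49 km.
Circle about each station: (x − 68.1)² + (y − 82.9)² = 134.46²; (x + 3.2)² + (y + 16.0)² = 47.84²; (x − 59.8)² + (y + 161.5)² = 199.49².
Subtracting pairs of circle equations eliminates x²+y² and gives linear equations (the radical axes):
-142.6 x − 197.8 y = 4547.05
-16.6 x − 488.8 y = -3568.50
Solving the 2×2 system: x ≈ -44.1, y ≈ 8.8 km.
Check against Seismometer 1 (with the unrounded x, y): √((x − 68.1)²+(y − 82.9)²) = 134.45 ≈ 134.46 km. ✓

x ≈ -44.1 km, y ≈ 8.8 km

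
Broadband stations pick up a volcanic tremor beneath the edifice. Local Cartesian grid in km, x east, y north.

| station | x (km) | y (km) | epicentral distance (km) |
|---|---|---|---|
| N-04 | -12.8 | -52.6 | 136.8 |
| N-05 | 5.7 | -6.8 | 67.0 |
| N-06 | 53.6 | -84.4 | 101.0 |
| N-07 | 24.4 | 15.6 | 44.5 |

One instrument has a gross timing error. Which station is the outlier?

N-04

Solve using three stations at a time. Using N-05, N-06, N-07 (subtract circle equations pairwise → linear system) gives (x, y) ≈ (68.9, 15.4).
Distances from that point to each station vs reported:
  N-04: calculated 106.3 vs reported 136.8 → residual 30.5 km
  N-05: calculated 67.0 vs reported 67.0 → residual 0.0 km
  N-06: calculated 101.0 vs reported 101.0 → residual 0.0 km
  N-07: calculated 44.5 vs reported 44.5 → residual 0.0 km
N-05, N-06, N-07 are mutually consistent (residuals ≈ 0); N-04 is off by 30.5 km.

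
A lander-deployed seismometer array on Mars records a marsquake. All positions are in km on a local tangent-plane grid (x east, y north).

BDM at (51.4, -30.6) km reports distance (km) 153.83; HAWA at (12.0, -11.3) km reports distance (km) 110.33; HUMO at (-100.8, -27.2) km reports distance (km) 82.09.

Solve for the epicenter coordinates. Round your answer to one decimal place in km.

(-78.5, 51.8)

Circle about each station: (x − 51.4)² + (y + 30.6)² = 153.83²; (x − 12.0)² + (y + 11.3)² = 110.33²; (x + 100.8)² + (y + 27.2)² = 82.09².
Subtracting the BDM equation from the HAWA and HUMO equations removes the quadratic terms:
-78.8 x + 38.6 y = 8184.33
-304.4 x + 6.8 y = 24247.06
Solving the 2×2 system: x ≈ -78.5, y ≈ 51.8 km.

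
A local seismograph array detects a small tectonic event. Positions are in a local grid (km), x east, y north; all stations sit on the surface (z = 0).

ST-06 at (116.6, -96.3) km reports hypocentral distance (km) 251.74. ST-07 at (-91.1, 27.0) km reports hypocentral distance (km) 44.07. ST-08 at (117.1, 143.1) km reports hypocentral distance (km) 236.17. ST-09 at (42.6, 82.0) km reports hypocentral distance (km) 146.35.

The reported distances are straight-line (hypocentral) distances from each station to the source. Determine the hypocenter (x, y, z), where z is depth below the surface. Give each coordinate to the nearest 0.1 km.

(-91.0, 39.7, 42.2)

Each station gives a sphere (x−x_i)² + (y−y_i)² + z² = d_i² (stations at z=0).
Subtracting the ST-06 sphere from ST-07 and ST-08: z² cancels, leaving linear equations in x and y:
-415.4 x + 246.6 y = 47589.82
1.0 x + 478.8 y = 18917.53
Solving: x ≈ -90.996, y ≈ 39.700 km (keep extra digits for the depth step; rounded: -91.0, 39.7).
Then from the ST-06 sphere: z² = 251.74² − (x − 116.6)² − (y + 96.3)² with x = -90.996, y = 39.700, so z ≈ 42.201 ≈ 42.2 km.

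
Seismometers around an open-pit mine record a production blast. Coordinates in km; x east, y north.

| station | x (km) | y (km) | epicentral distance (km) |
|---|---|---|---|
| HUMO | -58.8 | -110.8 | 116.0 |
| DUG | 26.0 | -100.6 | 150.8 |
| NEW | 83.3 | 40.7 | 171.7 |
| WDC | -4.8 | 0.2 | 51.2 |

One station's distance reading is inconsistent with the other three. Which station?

Solve using three stations at a time. Using HUMO, DUG, NEW (subtract circle equations pairwise → linear system) gives (x, y) ≈ (-84.2, 2.5).
Distances from that point to each station vs reported:
  HUMO: calculated 116.1 vs reported 116.0 → residual 0.1 km
  DUG: calculated 150.9 vs reported 150.8 → residual 0.1 km
  NEW: calculated 171.8 vs reported 171.7 → residual 0.1 km
  WDC: calculated 79.4 vs reported 51.2 → residual 28.2 km
HUMO, DUG, NEW are mutually consistent (residuals ≈ 0); WDC is off by 28.2 km.

WDC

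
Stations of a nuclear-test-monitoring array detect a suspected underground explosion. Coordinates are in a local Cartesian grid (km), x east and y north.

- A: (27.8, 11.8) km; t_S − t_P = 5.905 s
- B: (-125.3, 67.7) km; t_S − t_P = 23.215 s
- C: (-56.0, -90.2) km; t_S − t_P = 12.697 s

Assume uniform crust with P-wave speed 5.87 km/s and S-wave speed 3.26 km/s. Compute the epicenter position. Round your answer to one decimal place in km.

14.5 km east, -29.4 km north

Distance from S−P lag: d = Δt · v_P v_S / (v_P − v_S) = Δt · (5.87·3.26)/(5.87−3.26) ≈ 7.3319·Δt.
So d_A = 43.29, d_B = 170.21, d_C = 93.09 km.
Circle about each station: (x − 27.8)² + (y − 11.8)² = 43.29²; (x + 125.3)² + (y − 67.7)² = 170.21²; (x + 56.0)² + (y + 90.2)² = 93.09².
Subtracting the A equation from the B and C equations removes the quadratic terms:
-306.2 x + 111.8 y = -7726.12
-167.6 x − 204.0 y = 3568.24
Solving the 2×2 system: x ≈ 14.5, y ≈ -29.4 km.
Check against A (with the unrounded x, y): √((x − 27.8)²+(y − 11.8)²) = 43.30 ≈ 43.29 km. ✓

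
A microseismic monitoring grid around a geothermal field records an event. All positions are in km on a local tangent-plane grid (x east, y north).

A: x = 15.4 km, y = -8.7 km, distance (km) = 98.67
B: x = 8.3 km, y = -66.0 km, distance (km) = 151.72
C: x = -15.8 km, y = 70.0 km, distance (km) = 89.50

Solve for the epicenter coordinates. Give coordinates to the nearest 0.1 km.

x ≈ 73.7 km, y ≈ 70.9 km

Circle about each station: (x − 15.4)² + (y + 8.7)² = 98.67²; (x − 8.3)² + (y + 66.0)² = 151.72²; (x + 15.8)² + (y − 70.0)² = 89.50².
Subtracting the A equation from the B and C equations removes the quadratic terms:
-14.2 x − 114.6 y = -9171.15
-62.4 x + 157.4 y = 6562.31
Solving the 2×2 system: x ≈ 73.7, y ≈ 70.9 km.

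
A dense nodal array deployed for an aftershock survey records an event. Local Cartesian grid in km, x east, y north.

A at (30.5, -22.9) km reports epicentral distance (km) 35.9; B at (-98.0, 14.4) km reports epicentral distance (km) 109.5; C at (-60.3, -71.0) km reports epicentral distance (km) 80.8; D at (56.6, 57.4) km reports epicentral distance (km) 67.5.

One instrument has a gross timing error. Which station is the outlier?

Solve using three stations at a time. Using A, B, D (subtract circle equations pairwise → linear system) gives (x, y) ≈ (11.3, 7.4).
Distances from that point to each station vs reported:
  A: calculated 35.9 vs reported 35.9 → residual 0.0 km
  B: calculated 109.5 vs reported 109.5 → residual 0.0 km
  C: calculated 106.2 vs reported 80.8 → residual 25.4 km
  D: calculated 67.5 vs reported 67.5 → residual 0.0 km
A, B, D are mutually consistent (residuals ≈ 0); C is off by 25.4 km.

C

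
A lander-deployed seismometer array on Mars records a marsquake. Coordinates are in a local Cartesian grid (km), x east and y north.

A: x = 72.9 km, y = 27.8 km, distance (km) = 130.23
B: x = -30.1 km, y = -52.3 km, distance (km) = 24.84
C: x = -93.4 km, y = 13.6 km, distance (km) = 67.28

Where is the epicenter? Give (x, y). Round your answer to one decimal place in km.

-43.2 km east, -31.2 km north

Circle about each station: (x − 72.9)² + (y − 27.8)² = 130.23²; (x + 30.1)² + (y + 52.3)² = 24.84²; (x + 93.4)² + (y − 13.6)² = 67.28².
Subtracting pairs of circle equations eliminates x²+y² and gives linear equations (the radical axes):
-206.0 x − 160.2 y = 13896.88
-332.6 x − 28.4 y = 15254.52
Solving the 2×2 system: x ≈ -43.2, y ≈ -31.2 km.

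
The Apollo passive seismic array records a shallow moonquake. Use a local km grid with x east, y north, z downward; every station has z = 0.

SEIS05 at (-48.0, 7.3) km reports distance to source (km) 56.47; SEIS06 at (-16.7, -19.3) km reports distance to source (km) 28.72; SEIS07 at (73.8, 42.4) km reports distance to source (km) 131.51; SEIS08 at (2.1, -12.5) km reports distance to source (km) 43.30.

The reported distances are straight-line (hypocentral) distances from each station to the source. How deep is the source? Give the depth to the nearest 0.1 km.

z ≈ 14.4 km

Each station gives a sphere (x−x_i)² + (y−y_i)² + z² = d_i² (stations at z=0).
Subtracting the SEIS05 sphere from SEIS06 and SEIS07: z² cancels, leaving linear equations in x and y:
62.6 x − 53.2 y = 658.11
243.6 x + 70.2 y = -9219.11
Solving: x ≈ -25.600, y ≈ -42.493 km (keep extra digits for the depth step; rounded: -25.6, -42.5).
Then from the SEIS05 sphere: z² = 56.47² − (x + 48.0)² − (y − 7.3)² with x = -25.600, y = -42.493, so z ≈ 14.414 ≈ 14.4 km.
Check against SEIS08 (with the unrounded solution): distance 43.30 ≈ 43.30 km. ✓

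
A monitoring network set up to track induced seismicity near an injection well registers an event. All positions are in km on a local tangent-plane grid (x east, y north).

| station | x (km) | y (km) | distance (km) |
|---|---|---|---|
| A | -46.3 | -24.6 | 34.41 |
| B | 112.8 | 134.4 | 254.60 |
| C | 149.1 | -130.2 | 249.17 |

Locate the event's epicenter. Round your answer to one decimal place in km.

Circle about each station: (x + 46.3)² + (y + 24.6)² = 34.41²; (x − 112.8)² + (y − 134.4)² = 254.60²; (x − 149.1)² + (y + 130.2)² = 249.17².
Subtracting pairs of circle equations eliminates x²+y² and gives linear equations (the radical axes):
318.2 x + 318.0 y = -35598.76
390.8 x − 211.2 y = -24467.64
Solving the 2×2 system: x ≈ -79.9, y ≈ -32.0 km.

-79.9 km east, -32.0 km north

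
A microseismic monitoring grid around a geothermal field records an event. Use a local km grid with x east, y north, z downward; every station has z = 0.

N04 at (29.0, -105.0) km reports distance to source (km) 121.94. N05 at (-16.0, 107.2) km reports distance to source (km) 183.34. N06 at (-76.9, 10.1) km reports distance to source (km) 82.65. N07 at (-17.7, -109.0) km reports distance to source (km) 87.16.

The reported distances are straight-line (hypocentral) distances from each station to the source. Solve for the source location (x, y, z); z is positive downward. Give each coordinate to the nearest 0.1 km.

Each station gives a sphere (x−x_i)² + (y−y_i)² + z² = d_i² (stations at z=0).
Subtracting the N04 sphere from N05 and N06: z² cancels, leaving linear equations in x and y:
-90.0 x + 424.4 y = -18862.35
-211.8 x + 230.2 y = 2187.96
Solving: x ≈ -76.199, y ≈ -60.604 km (keep extra digits for the depth step; rounded: -76.2, -60.6).
Then from the N04 sphere: z² = 121.94² − (x − 29.0)² − (y + 105.0)² with x = -76.199, y = -60.604, so z ≈ 42.796 ≈ 42.8 km.

x ≈ -76.2 km, y ≈ -60.6 km, depth ≈ 42.8 km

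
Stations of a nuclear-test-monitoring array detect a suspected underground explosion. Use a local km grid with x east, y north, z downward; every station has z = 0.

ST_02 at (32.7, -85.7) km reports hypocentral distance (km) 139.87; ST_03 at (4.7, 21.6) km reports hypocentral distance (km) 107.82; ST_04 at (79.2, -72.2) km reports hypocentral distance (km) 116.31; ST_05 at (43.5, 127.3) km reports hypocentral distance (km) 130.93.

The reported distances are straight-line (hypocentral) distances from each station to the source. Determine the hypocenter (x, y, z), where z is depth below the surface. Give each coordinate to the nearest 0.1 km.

(91.0, 23.8, 64.6)

Each station gives a sphere (x−x_i)² + (y−y_i)² + z² = d_i² (stations at z=0).
Subtracting the ST_02 sphere from ST_03 and ST_04: z² cancels, leaving linear equations in x and y:
-56.0 x + 214.6 y = 13.33
93.0 x + 27.0 y = 9107.30
Solving: x ≈ 91.015, y ≈ 23.812 km (keep extra digits for the depth step; rounded: 91.0, 23.8).
Then from the ST_02 sphere: z² = 139.87² − (x − 32.7)² − (y + 85.7)² with x = 91.015, y = 23.812, so z ≈ 64.576 ≈ 64.6 km.
Check against ST_05 (with the unrounded solution): distance 130.91 ≈ 130.93 km. ✓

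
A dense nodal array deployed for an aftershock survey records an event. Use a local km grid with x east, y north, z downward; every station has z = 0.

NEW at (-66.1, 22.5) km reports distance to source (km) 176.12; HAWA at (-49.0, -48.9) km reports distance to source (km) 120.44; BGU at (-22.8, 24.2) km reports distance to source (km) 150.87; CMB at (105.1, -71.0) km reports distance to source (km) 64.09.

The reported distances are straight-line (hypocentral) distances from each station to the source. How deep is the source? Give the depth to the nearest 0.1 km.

depth ≈ 27.1 km

Each station gives a sphere (x−x_i)² + (y−y_i)² + z² = d_i² (stations at z=0).
Subtracting the NEW sphere from HAWA and BGU: z² cancels, leaving linear equations in x and y:
34.2 x − 142.8 y = 16429.21
86.6 x + 3.4 y = 4486.52
Solving: x ≈ 55.800, y ≈ -101.687 km (keep extra digits for the depth step; rounded: 55.8, -101.7).
Then from the NEW sphere: z² = 176.12² − (x + 66.1)² − (y − 22.5)² with x = 55.800, y = -101.687, so z ≈ 27.134 ≈ 27.1 km.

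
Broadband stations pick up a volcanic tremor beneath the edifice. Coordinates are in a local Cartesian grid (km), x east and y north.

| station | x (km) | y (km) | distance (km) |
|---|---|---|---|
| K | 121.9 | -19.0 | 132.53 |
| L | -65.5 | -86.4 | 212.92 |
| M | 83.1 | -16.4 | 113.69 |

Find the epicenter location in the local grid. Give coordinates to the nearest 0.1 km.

(50.1, 92.4)

Circle about each station: (x − 121.9)² + (y + 19.0)² = 132.53²; (x + 65.5)² + (y + 86.4)² = 212.92²; (x − 83.1)² + (y + 16.4)² = 113.69².
Subtracting the K equation from the L and M equations removes the quadratic terms:
-374.8 x − 134.8 y = -31236.13
-77.6 x + 5.2 y = -3407.26
Solving the 2×2 system: x ≈ 50.1, y ≈ 92.4 km.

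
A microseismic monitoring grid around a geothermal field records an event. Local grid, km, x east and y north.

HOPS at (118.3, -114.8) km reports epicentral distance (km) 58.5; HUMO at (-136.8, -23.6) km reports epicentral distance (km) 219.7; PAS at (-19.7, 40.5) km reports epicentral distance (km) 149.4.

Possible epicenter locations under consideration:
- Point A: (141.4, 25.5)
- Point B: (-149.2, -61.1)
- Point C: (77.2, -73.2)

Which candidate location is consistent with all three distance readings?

For each candidate, compare |candidate − station| to the reported distance:
Point A: residuals HOPS 83.7, HUMO 62.8, PAS 12.4 → max 83.7 km
Point B: residuals HOPS 214.3, HUMO 180.2, PAS 15.2 → max 214.3 km
Point C: residuals HOPS 0.0, HUMO 0.0, PAS 0.0 → max 0.0 km
Only Point C has all residuals ≈ 0.

Point C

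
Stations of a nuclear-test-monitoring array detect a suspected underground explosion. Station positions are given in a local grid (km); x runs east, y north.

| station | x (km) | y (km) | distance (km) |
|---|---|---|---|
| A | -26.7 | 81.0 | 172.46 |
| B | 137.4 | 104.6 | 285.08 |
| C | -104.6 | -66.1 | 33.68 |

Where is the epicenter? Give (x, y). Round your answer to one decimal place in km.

Circle about each station: (x + 26.7)² + (y − 81.0)² = 172.46²; (x − 137.4)² + (y − 104.6)² = 285.08²; (x + 104.6)² + (y + 66.1)² = 33.68².
Subtracting the A equation from the B and C equations removes the quadratic terms:
328.2 x + 47.2 y = -28982.12
-155.8 x − 294.2 y = 36644.59
Solving the 2×2 system: x ≈ -76.2, y ≈ -84.2 km.
Check against A (with the unrounded x, y): √((x + 26.7)²+(y − 81.0)²) = 172.46 ≈ 172.46 km. ✓

x ≈ -76.2 km, y ≈ -84.2 km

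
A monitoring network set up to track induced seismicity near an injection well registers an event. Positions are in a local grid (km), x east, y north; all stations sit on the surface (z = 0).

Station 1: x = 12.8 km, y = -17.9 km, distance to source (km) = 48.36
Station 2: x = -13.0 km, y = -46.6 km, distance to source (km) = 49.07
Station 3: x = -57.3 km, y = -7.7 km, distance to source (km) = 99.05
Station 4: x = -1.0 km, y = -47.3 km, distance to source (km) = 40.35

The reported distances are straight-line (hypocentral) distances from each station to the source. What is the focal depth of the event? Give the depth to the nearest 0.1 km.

depth ≈ 30.1 km

Each station gives a sphere (x−x_i)² + (y−y_i)² + z² = d_i² (stations at z=0).
Subtracting the Station 1 sphere from Station 2 and Station 3: z² cancels, leaving linear equations in x and y:
-51.6 x − 57.4 y = 1787.13
-140.2 x + 20.4 y = -4613.88
Solving: x ≈ 25.096, y ≈ -53.695 km (keep extra digits for the depth step; rounded: 25.1, -53.7).
Then from the Station 1 sphere: z² = 48.36² − (x − 12.8)² − (y + 17.9)² with x = 25.096, y = -53.695, so z ≈ 30.103 ≈ 30.1 km.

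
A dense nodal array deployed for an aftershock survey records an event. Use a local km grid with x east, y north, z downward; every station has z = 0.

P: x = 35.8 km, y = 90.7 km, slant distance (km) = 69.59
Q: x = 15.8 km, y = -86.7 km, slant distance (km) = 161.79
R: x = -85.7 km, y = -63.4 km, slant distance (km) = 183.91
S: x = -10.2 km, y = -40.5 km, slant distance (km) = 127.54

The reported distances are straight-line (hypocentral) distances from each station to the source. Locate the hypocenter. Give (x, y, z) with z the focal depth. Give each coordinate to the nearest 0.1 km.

(34.0, 61.2, 63.0)

Each station gives a sphere (x−x_i)² + (y−y_i)² + z² = d_i² (stations at z=0).
Subtracting the P sphere from Q and R: z² cancels, leaving linear equations in x and y:
-40.0 x − 354.8 y = -23074.84
-243.0 x − 308.2 y = -27124.20
Solving: x ≈ 33.997, y ≈ 61.203 km (keep extra digits for the depth step; rounded: 34.0, 61.2).
Then from the P sphere: z² = 69.59² − (x − 35.8)² − (y − 90.7)² with x = 33.997, y = 61.203, so z ≈ 63.004 ≈ 63.0 km.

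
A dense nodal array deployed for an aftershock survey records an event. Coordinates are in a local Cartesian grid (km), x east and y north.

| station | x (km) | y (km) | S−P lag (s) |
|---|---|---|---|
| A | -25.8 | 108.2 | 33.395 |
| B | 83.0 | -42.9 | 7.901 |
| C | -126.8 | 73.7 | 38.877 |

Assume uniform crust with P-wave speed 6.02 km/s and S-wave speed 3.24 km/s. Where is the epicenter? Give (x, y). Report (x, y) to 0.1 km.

(84.9, -98.3)

Distance from S−P lag: d = Δt · v_P v_S / (v_P − v_S) = Δt · (6.02·3.24)/(6.02−3.24) ≈ 7.0161·Δt.
So d_A = 234.30, d_B = 55.43, d_C = 272.77 km.
Circle about each station: (x + 25.8)² + (y − 108.2)² = 234.30²; (x − 83.0)² + (y + 42.9)² = 55.43²; (x + 126.8)² + (y − 73.7)² = 272.77².
Subtracting pairs of circle equations eliminates x²+y² and gives linear equations (the radical axes):
217.6 x − 302.2 y = 48180.54
-202.0 x − 69.0 y = -10369.93
Solving the 2×2 system: x ≈ 84.9, y ≈ -98.3 km.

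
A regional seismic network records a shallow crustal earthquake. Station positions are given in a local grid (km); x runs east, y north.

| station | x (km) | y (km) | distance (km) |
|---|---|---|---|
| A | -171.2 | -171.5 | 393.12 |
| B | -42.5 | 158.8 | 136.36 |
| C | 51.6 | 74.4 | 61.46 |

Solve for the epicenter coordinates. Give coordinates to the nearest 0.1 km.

89.1 km east, 123.1 km north

Circle about each station: (x + 171.2)² + (y + 171.5)² = 393.12²; (x + 42.5)² + (y − 158.8)² = 136.36²; (x − 51.6)² + (y − 74.4)² = 61.46².
Subtracting pairs of circle equations eliminates x²+y² and gives linear equations (the radical axes):
257.4 x + 660.6 y = 104251.28
445.6 x + 491.8 y = 100242.23
Solving the 2×2 system: x ≈ 89.1, y ≈ 123.1 km.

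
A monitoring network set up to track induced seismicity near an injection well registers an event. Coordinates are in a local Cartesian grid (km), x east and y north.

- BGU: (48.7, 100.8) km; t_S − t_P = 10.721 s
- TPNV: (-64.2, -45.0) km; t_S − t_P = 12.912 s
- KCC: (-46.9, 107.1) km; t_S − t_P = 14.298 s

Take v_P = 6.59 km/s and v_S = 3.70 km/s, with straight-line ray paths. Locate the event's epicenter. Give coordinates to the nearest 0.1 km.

Distance from S−P lag: d = Δt · v_P v_S / (v_P − v_S) = Δt · (6.59·3.70)/(6.59−3.70) ≈ 8.4370·Δt.
So d_BGU = 90.45, d_TPNV = 108.94, d_KCC = 120.63 km.
Circle about each station: (x − 48.7)² + (y − 100.8)² = 90.45²; (x + 64.2)² + (y + 45.0)² = 108.94²; (x + 46.9)² + (y − 107.1)² = 120.63².
Subtracting the BGU equation from the TPNV and KCC equations removes the quadratic terms:
-225.8 x − 291.6 y = -10072.41
-191.2 x + 12.6 y = -5232.70
Solving the 2×2 system: x ≈ 28.2, y ≈ 12.7 km.
Check against BGU (with the unrounded x, y): √((x − 48.7)²+(y − 100.8)²) = 90.45 ≈ 90.45 km. ✓

28.2 km east, 12.7 km north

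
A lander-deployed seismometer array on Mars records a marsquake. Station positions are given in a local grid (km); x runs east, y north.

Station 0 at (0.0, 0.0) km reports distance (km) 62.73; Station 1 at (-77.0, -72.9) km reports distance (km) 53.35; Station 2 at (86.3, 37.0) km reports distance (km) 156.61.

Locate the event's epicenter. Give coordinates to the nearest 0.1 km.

Circle about each station: x² + y² = 62.73²; (x + 77.0)² + (y + 72.9)² = 53.35²; (x − 86.3)² + (y − 37.0)² = 156.61².
Subtracting pairs of circle equations eliminates x²+y² and gives linear equations (the radical axes):
-154.0 x − 145.8 y = 12332.24
172.6 x + 74.0 y = -11774.95
Solving the 2×2 system: x ≈ -58.4, y ≈ -22.9 km.

x ≈ -58.4 km, y ≈ -22.9 km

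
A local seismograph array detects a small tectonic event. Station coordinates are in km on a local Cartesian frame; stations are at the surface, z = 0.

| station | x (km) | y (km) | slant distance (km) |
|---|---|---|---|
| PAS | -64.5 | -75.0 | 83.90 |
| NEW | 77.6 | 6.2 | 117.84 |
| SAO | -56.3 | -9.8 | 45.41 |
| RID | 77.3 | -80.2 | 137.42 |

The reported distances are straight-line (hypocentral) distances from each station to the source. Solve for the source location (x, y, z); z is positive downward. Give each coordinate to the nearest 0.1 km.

x ≈ -32.8 km, y ≈ -7.7 km, depth ≈ 38.8 km

Each station gives a sphere (x−x_i)² + (y−y_i)² + z² = d_i² (stations at z=0).
Subtracting the PAS sphere from NEW and SAO: z² cancels, leaving linear equations in x and y:
284.2 x + 162.4 y = -10572.11
16.4 x + 130.4 y = -1542.38
Solving: x ≈ -32.798, y ≈ -7.703 km (keep extra digits for the depth step; rounded: -32.8, -7.7).
Then from the PAS sphere: z² = 83.90² − (x + 64.5)² − (y + 75.0)² with x = -32.798, y = -7.703, so z ≈ 38.798 ≈ 38.8 km.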